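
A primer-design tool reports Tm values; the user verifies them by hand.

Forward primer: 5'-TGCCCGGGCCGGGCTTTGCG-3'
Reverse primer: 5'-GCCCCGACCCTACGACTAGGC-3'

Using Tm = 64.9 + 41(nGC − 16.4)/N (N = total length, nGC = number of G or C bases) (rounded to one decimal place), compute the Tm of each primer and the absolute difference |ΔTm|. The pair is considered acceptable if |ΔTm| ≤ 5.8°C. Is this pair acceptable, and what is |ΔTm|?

Forward: G+C = 16, N = 20 → Tm = 64.9 + 41·(16 − 16.4)/20 = 64.1°C.
Reverse: G+C = 15, N = 21 → Tm = 64.9 + 41·(15 − 16.4)/21 = 62.2°C.
|ΔTm| = |64.1 − 62.2| = 1.9°C, ≤ 5.8°C.

|ΔTm| = 1.9°C; the pair is acceptable.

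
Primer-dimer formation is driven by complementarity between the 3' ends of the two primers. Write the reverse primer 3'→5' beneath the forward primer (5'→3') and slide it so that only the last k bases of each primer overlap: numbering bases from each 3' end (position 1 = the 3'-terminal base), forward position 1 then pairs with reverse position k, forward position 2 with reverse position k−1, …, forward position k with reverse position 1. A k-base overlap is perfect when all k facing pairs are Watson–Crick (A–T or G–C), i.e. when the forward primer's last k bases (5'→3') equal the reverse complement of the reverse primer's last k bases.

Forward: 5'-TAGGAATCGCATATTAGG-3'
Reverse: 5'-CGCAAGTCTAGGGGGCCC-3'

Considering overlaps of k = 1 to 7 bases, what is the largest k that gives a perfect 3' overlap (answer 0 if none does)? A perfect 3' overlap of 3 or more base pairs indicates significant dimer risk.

Longest perfect overlap: 2 complementary base pairs; below the dimer-risk threshold (threshold 3).

Last 7 bases (5'→3') — forward …TATTAGG, reverse …GGGGCCC.
Reverse complement of the reverse primer's last 7 bases: GGGCCCC; its first k bases are the reverse complement of the reverse primer's last k bases, so a perfect k-base overlap needs the forward primer's last k bases to equal them.
Comparing (forward last k vs required): k=1: G vs G ✓; k=2: GG vs GG ✓; k=3: AGG vs GGG ✗; k=4: TAGG vs GGGC ✗; k=5: TTAGG vs GGGCC ✗; k=6: ATTAGG vs GGGCCC ✗; k=7: TATTAGG vs GGGCCCC ✗.
Perfect overlaps at k = 1, 2; the largest is 2.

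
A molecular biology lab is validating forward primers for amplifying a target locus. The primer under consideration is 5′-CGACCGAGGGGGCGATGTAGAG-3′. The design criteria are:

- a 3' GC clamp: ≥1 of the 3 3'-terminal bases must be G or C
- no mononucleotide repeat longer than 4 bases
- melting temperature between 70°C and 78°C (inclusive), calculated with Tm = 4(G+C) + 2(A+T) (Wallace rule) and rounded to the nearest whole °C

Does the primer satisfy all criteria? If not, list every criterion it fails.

Base counts: A=5, T=2, G=11, C=4 (length 22).
GC clamp: 3' end GAG has 2 G/C ✓
homopolymer run: longest run = 5, exceeds 4 ✗
Tm: Tm = 2·7 + 4·15 = 74°C ✓

Fails: homopolymer run.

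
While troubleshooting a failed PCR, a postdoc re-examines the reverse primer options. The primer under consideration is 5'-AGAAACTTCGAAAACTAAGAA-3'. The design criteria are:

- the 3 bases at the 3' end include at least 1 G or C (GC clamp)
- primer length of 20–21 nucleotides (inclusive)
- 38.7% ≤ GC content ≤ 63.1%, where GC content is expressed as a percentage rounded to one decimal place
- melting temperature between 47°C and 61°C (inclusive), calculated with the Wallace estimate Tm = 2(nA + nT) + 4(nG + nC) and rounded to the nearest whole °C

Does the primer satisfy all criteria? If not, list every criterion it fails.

Fails: GC content.

Base counts: A=12, T=3, G=3, C=3 (length 21).
GC clamp: 3' end GAA has 1 G/C ✓
length: length 21 ✓
GC content: GC 6/21 = 28.6%, outside 38.7–63.1% ✗
Tm: Tm = 2·15 + 4·6 = 54°C ✓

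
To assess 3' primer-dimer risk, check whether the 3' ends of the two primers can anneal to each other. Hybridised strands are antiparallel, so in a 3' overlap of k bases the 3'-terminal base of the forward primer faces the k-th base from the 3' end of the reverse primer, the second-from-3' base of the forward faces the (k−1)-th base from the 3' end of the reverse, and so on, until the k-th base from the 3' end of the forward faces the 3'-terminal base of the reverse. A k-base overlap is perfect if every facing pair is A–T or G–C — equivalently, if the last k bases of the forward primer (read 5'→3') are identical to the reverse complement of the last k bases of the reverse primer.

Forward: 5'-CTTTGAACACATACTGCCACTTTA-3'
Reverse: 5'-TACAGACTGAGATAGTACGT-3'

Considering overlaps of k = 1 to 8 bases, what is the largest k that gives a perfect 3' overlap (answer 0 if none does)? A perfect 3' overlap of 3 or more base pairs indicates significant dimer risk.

Longest perfect overlap: 1 complementary base pair; below the dimer-risk threshold (threshold 3).

Last 8 bases (5'→3') — forward …CCACTTTA, reverse …TAGTACGT.
Reverse complement of the reverse primer's last 8 bases: ACGTACTA; its first k bases are the reverse complement of the reverse primer's last k bases, so a perfect k-base overlap needs the forward primer's last k bases to equal them.
Comparing (forward last k vs required): k=1: A vs A ✓; k=2: TA vs AC ✗; k=3: TTA vs ACG ✗; k=4: TTTA vs ACGT ✗; k=5: CTTTA vs ACGTA ✗; k=6: ACTTTA vs ACGTAC ✗; k=7: CACTTTA vs ACGTACT ✗; k=8: CCACTTTA vs ACGTACTA ✗.
Only k = 1 is perfect, so the longest perfect 3' overlap is 1.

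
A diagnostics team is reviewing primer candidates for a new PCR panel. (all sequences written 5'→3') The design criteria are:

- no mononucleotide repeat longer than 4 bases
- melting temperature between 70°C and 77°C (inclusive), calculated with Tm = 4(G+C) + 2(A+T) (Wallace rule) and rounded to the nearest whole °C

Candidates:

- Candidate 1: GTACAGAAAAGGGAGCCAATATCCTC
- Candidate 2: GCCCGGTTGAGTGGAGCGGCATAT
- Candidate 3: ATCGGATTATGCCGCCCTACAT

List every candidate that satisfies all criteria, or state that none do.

Candidate 1 (26 nt, A=10 T=4 G=6 C=6): longest run = 4 ✓; Tm = 2·14 + 4·12 = 76°C ✓ — passes.
Candidate 2 (24 nt, A=4 T=5 G=10 C=5): longest run = 3 ✓; Tm = 2·9 + 4·15 = 78°C, outside 70–77°C ✗ — fails.
Candidate 3 (22 nt, A=5 T=6 G=4 C=7): longest run = 3 ✓; Tm = 2·11 + 4·11 = 66°C, outside 70–77°C ✗ — fails.

Candidate 1 only.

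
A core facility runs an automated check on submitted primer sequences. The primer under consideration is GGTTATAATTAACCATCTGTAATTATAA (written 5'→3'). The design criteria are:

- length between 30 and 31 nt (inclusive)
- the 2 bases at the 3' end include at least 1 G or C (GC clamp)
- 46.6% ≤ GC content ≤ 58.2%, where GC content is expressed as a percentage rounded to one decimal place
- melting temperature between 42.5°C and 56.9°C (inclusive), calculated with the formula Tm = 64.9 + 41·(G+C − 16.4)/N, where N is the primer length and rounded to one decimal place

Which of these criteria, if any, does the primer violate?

Base counts: A=11, T=11, G=3, C=3 (length 28).
length: length 28, outside 30–31 ✗
GC clamp: 3' end AA has 0 G/C, need ≥1 ✗
GC content: GC 6/28 = 21.4%, outside 46.6–58.2% ✗
Tm: Tm = 64.9 + 41·(6 − 16.4)/28 = 49.7°C ✓

Fails: length, GC clamp, GC content.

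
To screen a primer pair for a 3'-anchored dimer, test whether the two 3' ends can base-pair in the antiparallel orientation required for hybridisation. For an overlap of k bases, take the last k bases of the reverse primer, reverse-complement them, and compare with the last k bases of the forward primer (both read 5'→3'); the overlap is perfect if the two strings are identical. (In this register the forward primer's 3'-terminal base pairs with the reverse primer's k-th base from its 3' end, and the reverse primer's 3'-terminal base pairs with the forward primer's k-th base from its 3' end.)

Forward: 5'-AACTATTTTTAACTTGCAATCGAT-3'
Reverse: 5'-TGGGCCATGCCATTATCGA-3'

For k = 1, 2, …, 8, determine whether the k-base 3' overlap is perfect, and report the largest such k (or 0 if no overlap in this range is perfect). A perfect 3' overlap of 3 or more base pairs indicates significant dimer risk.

Last 8 bases (5'→3') — forward …CAATCGAT, reverse …ATTATCGA.
Reverse complement of the reverse primer's last 8 bases: TCGATAAT; its first k bases are the reverse complement of the reverse primer's last k bases, so a perfect k-base overlap needs the forward primer's last k bases to equal them.
Comparing (forward last k vs required): k=1: T vs T ✓; k=2: AT vs TC ✗; k=3: GAT vs TCG ✗; k=4: CGAT vs TCGA ✗; k=5: TCGAT vs TCGAT ✓; k=6: ATCGAT vs TCGATA ✗; k=7: AATCGAT vs TCGATAA ✗; k=8: CAATCGAT vs TCGATAAT ✗.
Perfect overlaps at k = 1, 5; the largest is 5.

Longest perfect overlap: 5 complementary base pairs; significant dimer risk (threshold 3).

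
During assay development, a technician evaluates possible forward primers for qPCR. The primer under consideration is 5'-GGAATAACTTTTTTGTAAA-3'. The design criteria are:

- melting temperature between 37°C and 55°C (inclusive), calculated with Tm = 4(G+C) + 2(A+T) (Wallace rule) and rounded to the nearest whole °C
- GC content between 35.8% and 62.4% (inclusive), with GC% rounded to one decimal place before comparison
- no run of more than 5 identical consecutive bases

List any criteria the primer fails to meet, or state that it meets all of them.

Base counts: A=7, T=8, G=3, C=1 (length 19).
Tm: Tm = 2·15 + 4·4 = 46°C ✓
GC content: GC 4/19 = 21.1%, outside 35.8–62.4% ✗
homopolymer run: longest run = 6, exceeds 5 ✗

Fails: GC content, homopolymer run.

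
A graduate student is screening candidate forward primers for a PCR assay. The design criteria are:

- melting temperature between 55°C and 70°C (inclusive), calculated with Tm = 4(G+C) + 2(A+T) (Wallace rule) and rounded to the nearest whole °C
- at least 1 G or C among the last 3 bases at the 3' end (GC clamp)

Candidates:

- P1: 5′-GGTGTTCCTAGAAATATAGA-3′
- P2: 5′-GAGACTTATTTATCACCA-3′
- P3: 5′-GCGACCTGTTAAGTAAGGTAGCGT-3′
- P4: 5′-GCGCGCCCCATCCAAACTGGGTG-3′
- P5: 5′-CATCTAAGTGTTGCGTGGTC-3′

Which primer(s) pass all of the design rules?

P1 (20 nt, A=7 T=6 G=5 C=2): Tm = 2·13 + 4·7 = 54°C, outside 55–70°C ✗; 3' end AGA has 1 G/C ✓ — fails.
P2 (18 nt, A=6 T=6 G=2 C=4): Tm = 2·12 + 4·6 = 48°C, outside 55–70°C ✗; 3' end CCA has 2 G/C ✓ — fails.
P3 (24 nt, A=6 T=6 G=8 C=4): Tm = 2·12 + 4·12 = 72°C, outside 55–70°C ✗; 3' end CGT has 2 G/C ✓ — fails.
P4 (23 nt, A=4 T=3 G=7 C=9): Tm = 2·7 + 4·16 = 78°C, outside 55–70°C ✗; 3' end GTG has 2 G/C ✓ — fails.
P5 (20 nt, A=3 T=7 G=6 C=4): Tm = 2·10 + 4·10 = 60°C ✓; 3' end GTC has 2 G/C ✓ — passes.

P5 only.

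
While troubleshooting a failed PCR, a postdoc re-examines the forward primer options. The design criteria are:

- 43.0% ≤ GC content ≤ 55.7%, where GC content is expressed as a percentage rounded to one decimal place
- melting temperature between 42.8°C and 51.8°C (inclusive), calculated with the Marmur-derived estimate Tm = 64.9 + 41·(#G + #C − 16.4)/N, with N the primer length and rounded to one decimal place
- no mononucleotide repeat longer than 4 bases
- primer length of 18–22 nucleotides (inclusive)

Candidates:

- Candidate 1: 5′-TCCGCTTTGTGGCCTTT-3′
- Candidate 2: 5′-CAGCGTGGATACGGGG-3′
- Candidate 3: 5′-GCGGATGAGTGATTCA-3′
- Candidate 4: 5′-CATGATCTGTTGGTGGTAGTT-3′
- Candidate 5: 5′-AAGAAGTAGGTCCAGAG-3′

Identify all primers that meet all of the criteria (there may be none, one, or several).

None of the candidates satisfy all criteria.

Candidate 1 (17 nt, A=0 T=8 G=4 C=5): GC 9/17 = 52.9% ✓; Tm = 64.9 + 41·(9 − 16.4)/17 = 47.1°C ✓; longest run = 3 ✓; length 17, outside 18–22 ✗ — fails.
Candidate 2 (16 nt, A=3 T=2 G=8 C=3): GC 11/16 = 68.8%, outside 43.0–55.7% ✗; Tm = 64.9 + 41·(11 − 16.4)/16 = 51.1°C ✓; longest run = 4 ✓; length 16, outside 18–22 ✗ — fails.
Candidate 3 (16 nt, A=4 T=4 G=6 C=2): GC 8/16 = 50.0% ✓; Tm = 64.9 + 41·(8 − 16.4)/16 = 43.4°C ✓; longest run = 2 ✓; length 16, outside 18–22 ✗ — fails.
Candidate 4 (21 nt, A=3 T=9 G=7 C=2): GC 9/21 = 42.9%, outside 43.0–55.7% ✗; Tm = 64.9 + 41·(9 − 16.4)/21 = 50.5°C ✓; longest run = 2 ✓; length 21 ✓ — fails.
Candidate 5 (17 nt, A=7 T=2 G=6 C=2): GC 8/17 = 47.1% ✓; Tm = 64.9 + 41·(8 − 16.4)/17 = 44.6°C ✓; longest run = 2 ✓; length 17, outside 18–22 ✗ — fails.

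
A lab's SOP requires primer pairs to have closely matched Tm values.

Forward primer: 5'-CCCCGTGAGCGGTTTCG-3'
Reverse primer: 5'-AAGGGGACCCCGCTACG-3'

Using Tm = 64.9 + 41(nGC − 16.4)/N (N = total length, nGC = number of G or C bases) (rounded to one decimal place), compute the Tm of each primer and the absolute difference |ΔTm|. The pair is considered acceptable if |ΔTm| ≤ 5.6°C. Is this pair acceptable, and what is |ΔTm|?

Forward: G+C = 12, N = 17 → Tm = 64.9 + 41·(12 − 16.4)/17 = 54.3°C.
Reverse: G+C = 12, N = 17 → Tm = 64.9 + 41·(12 − 16.4)/17 = 54.3°C.
|ΔTm| = |54.3 − 54.3| = 0.0°C, ≤ 5.6°C.

|ΔTm| = 0.0°C; the pair is acceptable.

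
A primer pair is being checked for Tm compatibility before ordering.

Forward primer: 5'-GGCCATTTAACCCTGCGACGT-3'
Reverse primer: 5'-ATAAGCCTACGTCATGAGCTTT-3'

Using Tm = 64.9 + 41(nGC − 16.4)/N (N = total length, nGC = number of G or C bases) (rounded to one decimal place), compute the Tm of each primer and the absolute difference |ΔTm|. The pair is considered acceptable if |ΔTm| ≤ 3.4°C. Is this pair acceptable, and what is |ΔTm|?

Forward: G+C = 12, N = 21 → Tm = 64.9 + 41·(12 − 16.4)/21 = 56.3°C.
Reverse: G+C = 9, N = 22 → Tm = 64.9 + 41·(9 − 16.4)/22 = 51.1°C.
|ΔTm| = |56.3 − 51.1| = 5.2°C, > 3.4°C.

|ΔTm| = 5.2°C; the pair is not acceptable.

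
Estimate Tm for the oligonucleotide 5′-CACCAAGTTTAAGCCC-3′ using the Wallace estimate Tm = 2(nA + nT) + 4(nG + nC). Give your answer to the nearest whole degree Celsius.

48°C

Base counts: A=5, T=3, G=2, C=6 (length 16).
Tm = 2·(5+3) + 4·(2+6) = 2·8 + 4·8 = 16 + 32 = 48°C.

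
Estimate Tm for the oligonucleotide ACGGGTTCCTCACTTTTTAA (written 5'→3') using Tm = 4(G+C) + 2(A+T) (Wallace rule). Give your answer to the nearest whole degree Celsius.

56°C

Base counts: A=4, T=8, G=3, C=5 (length 20).
Tm = 2·(4+8) + 4·(3+5) = 2·12 + 4·8 = 24 + 32 = 56°C.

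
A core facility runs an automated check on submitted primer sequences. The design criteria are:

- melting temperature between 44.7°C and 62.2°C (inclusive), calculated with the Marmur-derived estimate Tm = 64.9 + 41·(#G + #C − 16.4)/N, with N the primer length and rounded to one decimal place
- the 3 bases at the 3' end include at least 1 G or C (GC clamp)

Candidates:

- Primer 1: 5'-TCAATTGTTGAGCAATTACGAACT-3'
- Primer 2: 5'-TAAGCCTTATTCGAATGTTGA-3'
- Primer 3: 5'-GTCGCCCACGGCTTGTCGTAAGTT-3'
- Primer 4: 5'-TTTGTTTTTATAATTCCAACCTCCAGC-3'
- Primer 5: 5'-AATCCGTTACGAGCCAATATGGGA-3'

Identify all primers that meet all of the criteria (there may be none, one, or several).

Primer 1 (24 nt, A=8 T=8 G=4 C=4): Tm = 64.9 + 41·(8 − 16.4)/24 = 50.6°C ✓; 3' end ACT has 1 G/C ✓ — passes.
Primer 2 (21 nt, A=6 T=8 G=4 C=3): Tm = 64.9 + 41·(7 − 16.4)/21 = 46.5°C ✓; 3' end TGA has 1 G/C ✓ — passes.
Primer 3 (24 nt, A=3 T=7 G=7 C=7): Tm = 64.9 + 41·(14 − 16.4)/24 = 60.8°C ✓; 3' end GTT has 1 G/C ✓ — passes.
Primer 4 (27 nt, A=6 T=12 G=2 C=7): Tm = 64.9 + 41·(9 − 16.4)/27 = 53.7°C ✓; 3' end AGC has 2 G/C ✓ — passes.
Primer 5 (24 nt, A=8 T=5 G=6 C=5): Tm = 64.9 + 41·(11 − 16.4)/24 = 55.7°C ✓; 3' end GGA has 2 G/C ✓ — passes.

Primer 1, Primer 2, Primer 3, Primer 4 and Primer 5.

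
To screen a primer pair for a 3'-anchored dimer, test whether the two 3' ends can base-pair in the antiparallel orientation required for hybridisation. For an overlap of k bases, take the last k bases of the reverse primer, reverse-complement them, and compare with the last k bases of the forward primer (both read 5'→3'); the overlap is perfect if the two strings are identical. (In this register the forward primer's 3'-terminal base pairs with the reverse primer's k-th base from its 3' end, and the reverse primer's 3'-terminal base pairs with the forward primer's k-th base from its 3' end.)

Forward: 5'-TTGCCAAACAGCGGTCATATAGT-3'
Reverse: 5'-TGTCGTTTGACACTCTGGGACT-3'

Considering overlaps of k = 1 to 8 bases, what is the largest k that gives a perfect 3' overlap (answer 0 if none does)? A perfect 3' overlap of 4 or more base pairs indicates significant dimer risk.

Longest perfect overlap: 3 complementary base pairs; below the dimer-risk threshold (threshold 4).

Last 8 bases (5'→3') — forward …CATATAGT, reverse …CTGGGACT.
Reverse complement of the reverse primer's last 8 bases: AGTCCCAG; its first k bases are the reverse complement of the reverse primer's last k bases, so a perfect k-base overlap needs the forward primer's last k bases to equal them.
Comparing (forward last k vs required): k=1: T vs A ✗; k=2: GT vs AG ✗; k=3: AGT vs AGT ✓; k=4: TAGT vs AGTC ✗; k=5: ATAGT vs AGTCC ✗; k=6: TATAGT vs AGTCCC ✗; k=7: ATATAGT vs AGTCCCA ✗; k=8: CATATAGT vs AGTCCCAG ✗.
Only k = 3 is perfect, so the longest perfect 3' overlap is 3.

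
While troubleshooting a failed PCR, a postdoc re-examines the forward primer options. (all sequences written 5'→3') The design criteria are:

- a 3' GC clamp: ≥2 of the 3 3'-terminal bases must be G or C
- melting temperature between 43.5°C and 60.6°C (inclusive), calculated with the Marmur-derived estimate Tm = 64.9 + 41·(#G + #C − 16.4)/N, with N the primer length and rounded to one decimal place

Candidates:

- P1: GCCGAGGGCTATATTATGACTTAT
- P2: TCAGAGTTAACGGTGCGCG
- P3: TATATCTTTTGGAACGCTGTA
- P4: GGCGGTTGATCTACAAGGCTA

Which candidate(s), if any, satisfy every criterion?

P2 only.

P1 (24 nt, A=6 T=8 G=6 C=4): 3' end TAT has 0 G/C, need ≥2 ✗; Tm = 64.9 + 41·(10 − 16.4)/24 = 54.0°C ✓ — fails.
P2 (19 nt, A=4 T=4 G=7 C=4): 3' end GCG has 3 G/C ✓; Tm = 64.9 + 41·(11 − 16.4)/19 = 53.2°C ✓ — passes.
P3 (21 nt, A=5 T=9 G=4 C=3): 3' end GTA has 1 G/C, need ≥2 ✗; Tm = 64.9 + 41·(7 − 16.4)/21 = 46.5°C ✓ — fails.
P4 (21 nt, A=5 T=5 G=7 C=4): 3' end CTA has 1 G/C, need ≥2 ✗; Tm = 64.9 + 41·(11 − 16.4)/21 = 54.4°C ✓ — fails.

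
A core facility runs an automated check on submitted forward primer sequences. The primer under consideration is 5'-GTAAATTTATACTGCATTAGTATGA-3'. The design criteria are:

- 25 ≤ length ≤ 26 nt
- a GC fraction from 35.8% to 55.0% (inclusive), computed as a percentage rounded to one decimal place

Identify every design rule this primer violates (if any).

Base counts: A=9, T=10, G=4, C=2 (length 25).
length: length 25 ✓
GC content: GC 6/25 = 24.0%, outside 35.8–55.0% ✗

Fails: GC content.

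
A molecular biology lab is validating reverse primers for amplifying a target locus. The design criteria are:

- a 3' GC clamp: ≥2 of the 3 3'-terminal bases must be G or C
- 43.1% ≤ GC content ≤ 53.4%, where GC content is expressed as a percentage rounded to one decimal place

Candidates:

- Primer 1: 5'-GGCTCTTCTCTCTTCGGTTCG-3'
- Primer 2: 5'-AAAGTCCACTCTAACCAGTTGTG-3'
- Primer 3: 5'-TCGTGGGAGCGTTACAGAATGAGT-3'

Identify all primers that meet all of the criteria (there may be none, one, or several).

Primer 2 only.

Primer 1 (21 nt, A=0 T=9 G=5 C=7): 3' end TCG has 2 G/C ✓; GC 12/21 = 57.1%, outside 43.1–53.4% ✗ — fails.
Primer 2 (23 nt, A=7 T=6 G=4 C=6): 3' end GTG has 2 G/C ✓; GC 10/23 = 43.5% ✓ — passes.
Primer 3 (24 nt, A=6 T=6 G=9 C=3): 3' end AGT has 1 G/C, need ≥2 ✗; GC 12/24 = 50.0% ✓ — fails.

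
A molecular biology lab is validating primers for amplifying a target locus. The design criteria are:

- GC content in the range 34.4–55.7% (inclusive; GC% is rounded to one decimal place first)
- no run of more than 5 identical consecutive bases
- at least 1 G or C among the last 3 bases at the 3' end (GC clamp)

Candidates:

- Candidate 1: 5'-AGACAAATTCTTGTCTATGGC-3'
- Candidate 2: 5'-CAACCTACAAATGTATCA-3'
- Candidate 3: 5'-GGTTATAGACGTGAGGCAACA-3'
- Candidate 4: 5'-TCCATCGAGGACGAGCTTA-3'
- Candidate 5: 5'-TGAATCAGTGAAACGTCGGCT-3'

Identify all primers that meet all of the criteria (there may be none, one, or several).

Candidate 1, Candidate 3 and Candidate 5.

Candidate 1 (21 nt, A=6 T=7 G=4 C=4): GC 8/21 = 38.1% ✓; longest run = 3 ✓; 3' end GGC has 3 G/C ✓ — passes.
Candidate 2 (18 nt, A=8 T=4 G=1 C=5): GC 6/18 = 33.3%, outside 34.4–55.7% ✗; longest run = 3 ✓; 3' end TCA has 1 G/C ✓ — fails.
Candidate 3 (21 nt, A=7 T=4 G=7 C=3): GC 10/21 = 47.6% ✓; longest run = 2 ✓; 3' end ACA has 1 G/C ✓ — passes.
Candidate 4 (19 nt, A=5 T=4 G=5 C=5): GC 10/19 = 52.6% ✓; longest run = 2 ✓; 3' end TTA has 0 G/C, need ≥1 ✗ — fails.
Candidate 5 (21 nt, A=6 T=5 G=6 C=4): GC 10/21 = 47.6% ✓; longest run = 3 ✓; 3' end GCT has 2 G/C ✓ — passes.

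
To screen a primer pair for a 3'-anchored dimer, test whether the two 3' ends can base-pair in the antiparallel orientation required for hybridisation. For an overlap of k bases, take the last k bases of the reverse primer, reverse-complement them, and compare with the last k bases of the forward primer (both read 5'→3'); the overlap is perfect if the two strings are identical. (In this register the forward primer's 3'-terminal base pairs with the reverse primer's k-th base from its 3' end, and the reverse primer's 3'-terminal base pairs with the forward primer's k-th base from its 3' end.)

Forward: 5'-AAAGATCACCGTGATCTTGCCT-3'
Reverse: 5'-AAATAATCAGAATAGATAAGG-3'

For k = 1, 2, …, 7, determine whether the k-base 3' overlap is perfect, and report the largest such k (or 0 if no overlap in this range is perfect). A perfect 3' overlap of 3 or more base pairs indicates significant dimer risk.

Longest perfect overlap: 3 complementary base pairs; significant dimer risk (threshold 3).

Last 7 bases (5'→3') — forward …CTTGCCT, reverse …GATAAGG.
Reverse complement of the reverse primer's last 7 bases: CCTTATC; its first k bases are the reverse complement of the reverse primer's last k bases, so a perfect k-base overlap needs the forward primer's last k bases to equal them.
Comparing (forward last k vs required): k=1: T vs C ✗; k=2: CT vs CC ✗; k=3: CCT vs CCT ✓; k=4: GCCT vs CCTT ✗; k=5: TGCCT vs CCTTA ✗; k=6: TTGCCT vs CCTTAT ✗; k=7: CTTGCCT vs CCTTATC ✗.
Only k = 3 is perfect, so the longest perfect 3' overlap is 3.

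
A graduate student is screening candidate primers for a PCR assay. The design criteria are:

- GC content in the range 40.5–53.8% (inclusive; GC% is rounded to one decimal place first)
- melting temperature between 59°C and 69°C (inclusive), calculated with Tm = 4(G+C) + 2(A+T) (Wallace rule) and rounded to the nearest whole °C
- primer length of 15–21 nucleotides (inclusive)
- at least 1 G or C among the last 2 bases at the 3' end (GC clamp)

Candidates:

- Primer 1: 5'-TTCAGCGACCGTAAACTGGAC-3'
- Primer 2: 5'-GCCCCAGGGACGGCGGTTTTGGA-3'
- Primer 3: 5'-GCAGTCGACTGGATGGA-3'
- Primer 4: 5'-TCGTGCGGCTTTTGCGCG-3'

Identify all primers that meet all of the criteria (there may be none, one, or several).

Primer 1 (21 nt, A=6 T=4 G=5 C=6): GC 11/21 = 52.4% ✓; Tm = 2·10 + 4·11 = 64°C ✓; length 21 ✓; 3' end AC has 1 G/C ✓ — passes.
Primer 2 (23 nt, A=3 T=4 G=10 C=6): GC 16/23 = 69.6%, outside 40.5–53.8% ✗; Tm = 2·7 + 4·16 = 78°C, outside 59–69°C ✗; length 23, outside 15–21 ✗; 3' end GA has 1 G/C ✓ — fails.
Primer 3 (17 nt, A=4 T=3 G=7 C=3): GC 10/17 = 58.8%, outside 40.5–53.8% ✗; Tm = 2·7 + 4·10 = 54°C, outside 59–69°C ✗; length 17 ✓; 3' end GA has 1 G/C ✓ — fails.
Primer 4 (18 nt, A=0 T=6 G=7 C=5): GC 12/18 = 66.7%, outside 40.5–53.8% ✗; Tm = 2·6 + 4·12 = 60°C ✓; length 18 ✓; 3' end CG has 2 G/C ✓ — fails.

Primer 1 only.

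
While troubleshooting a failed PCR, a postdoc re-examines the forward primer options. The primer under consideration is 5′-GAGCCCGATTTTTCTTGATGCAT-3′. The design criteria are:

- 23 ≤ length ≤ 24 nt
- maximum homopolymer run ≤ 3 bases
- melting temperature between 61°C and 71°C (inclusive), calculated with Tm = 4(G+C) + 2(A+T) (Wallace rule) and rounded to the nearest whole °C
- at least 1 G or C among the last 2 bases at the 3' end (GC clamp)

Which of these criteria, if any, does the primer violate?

Fails: homopolymer run, GC clamp.

Base counts: A=4, T=9, G=5, C=5 (length 23).
length: length 23 ✓
homopolymer run: longest run = 5, exceeds 3 ✗
Tm: Tm = 2·13 + 4·10 = 66°C ✓
GC clamp: 3' end AT has 0 G/C, need ≥1 ✗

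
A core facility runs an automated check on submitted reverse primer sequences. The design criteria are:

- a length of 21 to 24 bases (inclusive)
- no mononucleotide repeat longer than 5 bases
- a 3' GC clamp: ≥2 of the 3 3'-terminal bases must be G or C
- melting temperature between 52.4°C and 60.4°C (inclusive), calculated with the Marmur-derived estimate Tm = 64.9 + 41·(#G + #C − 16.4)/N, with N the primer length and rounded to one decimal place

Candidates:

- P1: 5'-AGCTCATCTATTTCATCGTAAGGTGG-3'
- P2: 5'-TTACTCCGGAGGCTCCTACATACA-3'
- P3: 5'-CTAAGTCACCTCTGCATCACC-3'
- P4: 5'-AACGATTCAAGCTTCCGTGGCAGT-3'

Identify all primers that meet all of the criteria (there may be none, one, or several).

P3 only.

P1 (26 nt, A=6 T=9 G=6 C=5): length 26, outside 21–24 ✗; longest run = 3 ✓; 3' end TGG has 2 G/C ✓; Tm = 64.9 + 41·(11 − 16.4)/26 = 56.4°C ✓ — fails.
P2 (24 nt, A=6 T=6 G=4 C=8): length 24 ✓; longest run = 2 ✓; 3' end ACA has 1 G/C, need ≥2 ✗; Tm = 64.9 + 41·(12 − 16.4)/24 = 57.4°C ✓ — fails.
P3 (21 nt, A=5 T=5 G=2 C=9): length 21 ✓; longest run = 2 ✓; 3' end ACC has 2 G/C ✓; Tm = 64.9 + 41·(11 − 16.4)/21 = 54.4°C ✓ — passes.
P4 (24 nt, A=6 T=6 G=6 C=6): length 24 ✓; longest run = 2 ✓; 3' end AGT has 1 G/C, need ≥2 ✗; Tm = 64.9 + 41·(12 − 16.4)/24 = 57.4°C ✓ — fails.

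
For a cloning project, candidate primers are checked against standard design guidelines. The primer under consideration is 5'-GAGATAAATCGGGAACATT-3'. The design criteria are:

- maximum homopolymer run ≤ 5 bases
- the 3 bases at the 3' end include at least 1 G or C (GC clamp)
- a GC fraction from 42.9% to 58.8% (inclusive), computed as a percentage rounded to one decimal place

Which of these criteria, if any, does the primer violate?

Base counts: A=8, T=4, G=5, C=2 (length 19).
homopolymer run: longest run = 3 ✓
GC clamp: 3' end ATT has 0 G/C, need ≥1 ✗
GC content: GC 7/19 = 36.8%, outside 42.9–58.8% ✗

Fails: GC clamp, GC content.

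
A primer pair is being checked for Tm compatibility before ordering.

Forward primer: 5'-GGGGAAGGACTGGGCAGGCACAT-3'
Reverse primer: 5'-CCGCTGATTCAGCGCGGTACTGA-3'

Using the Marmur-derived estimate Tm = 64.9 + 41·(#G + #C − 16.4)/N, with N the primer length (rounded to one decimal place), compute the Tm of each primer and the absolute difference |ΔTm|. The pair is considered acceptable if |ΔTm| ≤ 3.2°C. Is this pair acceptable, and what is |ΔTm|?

Forward: G+C = 15, N = 23 → Tm = 64.9 + 41·(15 − 16.4)/23 = 62.4°C.
Reverse: G+C = 14, N = 23 → Tm = 64.9 + 41·(14 − 16.4)/23 = 60.6°C.
|ΔTm| = |62.4 − 60.6| = 1.8°C, ≤ 3.2°C.

|ΔTm| = 1.8°C; the pair is acceptable.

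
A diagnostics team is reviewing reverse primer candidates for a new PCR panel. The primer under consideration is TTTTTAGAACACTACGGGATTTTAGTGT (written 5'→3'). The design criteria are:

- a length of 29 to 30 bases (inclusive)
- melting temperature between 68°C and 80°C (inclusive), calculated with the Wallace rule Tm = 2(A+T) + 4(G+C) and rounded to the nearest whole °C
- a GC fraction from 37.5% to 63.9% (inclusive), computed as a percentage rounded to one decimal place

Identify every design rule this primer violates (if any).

Base counts: A=7, T=12, G=6, C=3 (length 28).
length: length 28, outside 29–30 ✗
Tm: Tm = 2·19 + 4·9 = 74°C ✓
GC content: GC 9/28 = 32.1%, outside 37.5–63.9% ✗

Fails: length, GC content.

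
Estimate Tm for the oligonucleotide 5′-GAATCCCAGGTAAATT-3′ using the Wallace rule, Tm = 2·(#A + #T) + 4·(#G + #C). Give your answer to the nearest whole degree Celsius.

Base counts: A=6, T=4, G=3, C=3 (length 16).
Tm = 2·(6+4) + 4·(3+3) = 2·10 + 4·6 = 20 + 24 = 44°C.

44°C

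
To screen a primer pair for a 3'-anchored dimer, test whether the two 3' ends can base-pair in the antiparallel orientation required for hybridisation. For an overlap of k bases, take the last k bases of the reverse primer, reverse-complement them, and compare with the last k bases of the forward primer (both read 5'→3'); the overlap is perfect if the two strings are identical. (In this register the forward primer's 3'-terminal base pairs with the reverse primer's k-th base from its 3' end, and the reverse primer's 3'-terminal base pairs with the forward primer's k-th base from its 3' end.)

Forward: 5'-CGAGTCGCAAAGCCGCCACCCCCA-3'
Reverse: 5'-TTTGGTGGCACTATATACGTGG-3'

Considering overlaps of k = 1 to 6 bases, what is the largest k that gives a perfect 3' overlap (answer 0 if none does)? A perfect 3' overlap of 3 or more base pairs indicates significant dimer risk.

Last 6 bases (5'→3') — forward …CCCCCA, reverse …ACGTGG.
Reverse complement of the reverse primer's last 6 bases: CCACGT; its first k bases are the reverse complement of the reverse primer's last k bases, so a perfect k-base overlap needs the forward primer's last k bases to equal them.
Comparing (forward last k vs required): k=1: A vs C ✗; k=2: CA vs CC ✗; k=3: CCA vs CCA ✓; k=4: CCCA vs CCAC ✗; k=5: CCCCA vs CCACG ✗; k=6: CCCCCA vs CCACGT ✗.
Only k = 3 is perfect, so the longest perfect 3' overlap is 3.

Longest perfect overlap: 3 complementary base pairs; significant dimer risk (threshold 3).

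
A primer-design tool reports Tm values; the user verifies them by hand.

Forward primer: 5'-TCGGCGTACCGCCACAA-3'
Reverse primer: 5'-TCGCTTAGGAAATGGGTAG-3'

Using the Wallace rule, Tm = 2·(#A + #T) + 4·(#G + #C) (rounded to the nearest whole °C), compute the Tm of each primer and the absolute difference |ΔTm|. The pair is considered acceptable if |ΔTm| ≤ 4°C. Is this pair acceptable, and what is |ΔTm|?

|ΔTm| = 0°C; the pair is acceptable.

Forward: A=4 T=2 G=4 C=7 → Tm = 2·6 + 4·11 = 56°C.
Reverse: A=5 T=5 G=7 C=2 → Tm = 2·10 + 4·9 = 56°C.
|ΔTm| = |56 − 56| = 0°C, ≤ 4°C.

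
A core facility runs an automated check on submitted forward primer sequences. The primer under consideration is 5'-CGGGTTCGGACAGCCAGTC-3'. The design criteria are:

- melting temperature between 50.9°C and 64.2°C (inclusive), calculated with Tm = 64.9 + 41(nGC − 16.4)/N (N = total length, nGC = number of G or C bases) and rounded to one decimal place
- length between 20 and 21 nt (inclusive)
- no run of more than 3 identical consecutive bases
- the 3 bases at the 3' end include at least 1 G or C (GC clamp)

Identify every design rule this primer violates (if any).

Fails: length.

Base counts: A=3, T=3, G=7, C=6 (length 19).
Tm: Tm = 64.9 + 41·(13 − 16.4)/19 = 57.6°C ✓
length: length 19, outside 20–21 ✗
homopolymer run: longest run = 3 ✓
GC clamp: 3' end GTC has 2 G/C ✓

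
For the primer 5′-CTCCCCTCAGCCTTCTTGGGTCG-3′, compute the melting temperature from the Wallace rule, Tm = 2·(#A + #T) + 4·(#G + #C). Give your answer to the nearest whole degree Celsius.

76°C

Base counts: A=1, T=7, G=5, C=10 (length 23).
Tm = 2·(1+7) + 4·(5+10) = 2·8 + 4·15 = 16 + 60 = 76°C.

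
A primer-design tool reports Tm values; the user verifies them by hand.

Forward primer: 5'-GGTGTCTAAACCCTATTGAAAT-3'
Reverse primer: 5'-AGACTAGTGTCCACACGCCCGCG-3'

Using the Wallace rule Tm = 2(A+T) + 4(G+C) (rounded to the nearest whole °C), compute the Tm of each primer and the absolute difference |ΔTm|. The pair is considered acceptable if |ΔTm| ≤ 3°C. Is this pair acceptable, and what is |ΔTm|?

|ΔTm| = 16°C; the pair is not acceptable.

Forward: A=7 T=7 G=4 C=4 → Tm = 2·14 + 4·8 = 60°C.
Reverse: A=5 T=3 G=6 C=9 → Tm = 2·8 + 4·15 = 76°C.
|ΔTm| = |60 − 76| = 16°C, > 3°C.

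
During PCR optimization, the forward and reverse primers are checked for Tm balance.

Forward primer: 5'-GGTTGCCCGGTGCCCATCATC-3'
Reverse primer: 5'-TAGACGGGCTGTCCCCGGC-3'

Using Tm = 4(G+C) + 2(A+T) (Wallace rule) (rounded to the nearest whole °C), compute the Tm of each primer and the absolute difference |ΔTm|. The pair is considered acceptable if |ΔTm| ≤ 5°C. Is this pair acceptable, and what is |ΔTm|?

Forward: A=2 T=5 G=6 C=8 → Tm = 2·7 + 4·14 = 70°C.
Reverse: A=2 T=3 G=7 C=7 → Tm = 2·5 + 4·14 = 66°C.
|ΔTm| = |70 − 66| = 4°C, ≤ 5°C.

|ΔTm| = 4°C; the pair is acceptable.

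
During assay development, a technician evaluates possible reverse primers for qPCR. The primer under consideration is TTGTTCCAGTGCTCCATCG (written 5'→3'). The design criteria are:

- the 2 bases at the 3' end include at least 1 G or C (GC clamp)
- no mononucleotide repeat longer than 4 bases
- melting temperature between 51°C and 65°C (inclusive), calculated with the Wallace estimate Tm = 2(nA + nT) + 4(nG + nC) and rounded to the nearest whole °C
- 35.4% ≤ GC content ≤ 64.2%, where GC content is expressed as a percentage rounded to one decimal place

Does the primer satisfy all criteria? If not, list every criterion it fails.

Base counts: A=2, T=7, G=4, C=6 (length 19).
GC clamp: 3' end CG has 2 G/C ✓
homopolymer run: longest run = 2 ✓
Tm: Tm = 2·9 + 4·10 = 58°C ✓
GC content: GC 10/19 = 52.6% ✓

Meets all criteria.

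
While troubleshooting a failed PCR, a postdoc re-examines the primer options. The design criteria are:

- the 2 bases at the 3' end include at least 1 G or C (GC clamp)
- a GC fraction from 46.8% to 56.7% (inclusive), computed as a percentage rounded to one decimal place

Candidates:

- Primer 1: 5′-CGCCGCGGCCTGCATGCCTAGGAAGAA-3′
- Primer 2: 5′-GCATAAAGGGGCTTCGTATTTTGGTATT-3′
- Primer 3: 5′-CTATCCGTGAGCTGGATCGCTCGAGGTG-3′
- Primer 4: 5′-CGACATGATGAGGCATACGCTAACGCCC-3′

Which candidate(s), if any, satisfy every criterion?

None of the candidates satisfy all criteria.

Primer 1 (27 nt, A=6 T=3 G=9 C=9): 3' end AA has 0 G/C, need ≥1 ✗; GC 18/27 = 66.7%, outside 46.8–56.7% ✗ — fails.
Primer 2 (28 nt, A=6 T=11 G=8 C=3): 3' end TT has 0 G/C, need ≥1 ✗; GC 11/28 = 39.3%, outside 46.8–56.7% ✗ — fails.
Primer 3 (28 nt, A=4 T=7 G=10 C=7): 3' end TG has 1 G/C ✓; GC 17/28 = 60.7%, outside 46.8–56.7% ✗ — fails.
Primer 4 (28 nt, A=8 T=4 G=7 C=9): 3' end CC has 2 G/C ✓; GC 16/28 = 57.1%, outside 46.8–56.7% ✗ — fails.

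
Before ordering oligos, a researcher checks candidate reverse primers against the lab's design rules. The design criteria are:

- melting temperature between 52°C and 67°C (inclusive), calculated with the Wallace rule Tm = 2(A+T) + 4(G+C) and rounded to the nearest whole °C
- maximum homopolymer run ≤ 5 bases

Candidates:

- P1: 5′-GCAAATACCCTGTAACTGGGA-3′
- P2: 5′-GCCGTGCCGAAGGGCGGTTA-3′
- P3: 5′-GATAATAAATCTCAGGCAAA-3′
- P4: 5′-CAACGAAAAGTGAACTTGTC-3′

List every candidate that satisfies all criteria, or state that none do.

P1, P3 and P4.

P1 (21 nt, A=7 T=4 G=5 C=5): Tm = 2·11 + 4·10 = 62°C ✓; longest run = 3 ✓ — passes.
P2 (20 nt, A=3 T=3 G=9 C=5): Tm = 2·6 + 4·14 = 68°C, outside 52–67°C ✗; longest run = 3 ✓ — fails.
P3 (20 nt, A=10 T=4 G=3 C=3): Tm = 2·14 + 4·6 = 52°C ✓; longest run = 3 ✓ — passes.
P4 (20 nt, A=8 T=4 G=4 C=4): Tm = 2·12 + 4·8 = 56°C ✓; longest run = 4 ✓ — passes.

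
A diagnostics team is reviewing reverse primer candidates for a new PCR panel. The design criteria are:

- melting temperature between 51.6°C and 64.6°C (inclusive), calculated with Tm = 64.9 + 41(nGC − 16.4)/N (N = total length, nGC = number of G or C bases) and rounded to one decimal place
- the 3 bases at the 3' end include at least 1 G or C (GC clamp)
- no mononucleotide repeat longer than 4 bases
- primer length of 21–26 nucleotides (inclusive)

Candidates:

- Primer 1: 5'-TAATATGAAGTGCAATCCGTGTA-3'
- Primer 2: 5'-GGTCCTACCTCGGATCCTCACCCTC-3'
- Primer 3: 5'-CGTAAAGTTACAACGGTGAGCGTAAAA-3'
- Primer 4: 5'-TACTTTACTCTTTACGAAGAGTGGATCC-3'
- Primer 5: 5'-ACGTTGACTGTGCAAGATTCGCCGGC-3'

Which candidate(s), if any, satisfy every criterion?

Primer 1 (23 nt, A=8 T=7 G=5 C=3): Tm = 64.9 + 41·(8 − 16.4)/23 = 49.9°C, outside 51.6–64.6°C ✗; 3' end GTA has 1 G/C ✓; longest run = 2 ✓; length 23 ✓ — fails.
Primer 2 (25 nt, A=3 T=6 G=4 C=12): Tm = 64.9 + 41·(16 − 16.4)/25 = 64.2°C ✓; 3' end CTC has 2 G/C ✓; longest run = 3 ✓; length 25 ✓ — passes.
Primer 3 (27 nt, A=11 T=5 G=7 C=4): Tm = 64.9 + 41·(11 − 16.4)/27 = 56.7°C ✓; 3' end AAA has 0 G/C, need ≥1 ✗; longest run = 4 ✓; length 27, outside 21–26 ✗ — fails.
Primer 4 (28 nt, A=7 T=10 G=5 C=6): Tm = 64.9 + 41·(11 − 16.4)/28 = 57.0°C ✓; 3' end TCC has 2 G/C ✓; longest run = 3 ✓; length 28, outside 21–26 ✗ — fails.
Primer 5 (26 nt, A=5 T=6 G=8 C=7): Tm = 64.9 + 41·(15 − 16.4)/26 = 62.7°C ✓; 3' end GGC has 3 G/C ✓; longest run = 2 ✓; length 26 ✓ — passes.

Primer 2 and Primer 5.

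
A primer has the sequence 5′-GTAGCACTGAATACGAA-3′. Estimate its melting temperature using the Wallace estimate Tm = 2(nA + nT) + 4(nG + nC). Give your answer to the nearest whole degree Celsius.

Base counts: A=7, T=3, G=4, C=3 (length 17).
Tm = 2·(7+3) + 4·(4+3) = 2·10 + 4·7 = 20 + 28 = 48°C.

48°C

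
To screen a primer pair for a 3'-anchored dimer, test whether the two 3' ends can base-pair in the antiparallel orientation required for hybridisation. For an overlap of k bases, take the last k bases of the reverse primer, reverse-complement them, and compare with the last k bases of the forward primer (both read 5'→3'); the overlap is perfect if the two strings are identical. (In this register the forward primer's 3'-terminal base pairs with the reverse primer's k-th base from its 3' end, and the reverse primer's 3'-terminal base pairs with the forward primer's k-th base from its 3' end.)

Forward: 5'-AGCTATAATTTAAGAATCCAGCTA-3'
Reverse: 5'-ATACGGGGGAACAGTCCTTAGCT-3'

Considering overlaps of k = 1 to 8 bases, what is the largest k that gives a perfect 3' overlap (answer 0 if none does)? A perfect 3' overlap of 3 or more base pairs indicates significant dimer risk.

Longest perfect overlap: 5 complementary base pairs; significant dimer risk (threshold 3).

Last 8 bases (5'→3') — forward …TCCAGCTA, reverse …CCTTAGCT.
Reverse complement of the reverse primer's last 8 bases: AGCTAAGG; its first k bases are the reverse complement of the reverse primer's last k bases, so a perfect k-base overlap needs the forward primer's last k bases to equal them.
Comparing (forward last k vs required): k=1: A vs A ✓; k=2: TA vs AG ✗; k=3: CTA vs AGC ✗; k=4: GCTA vs AGCT ✗; k=5: AGCTA vs AGCTA ✓; k=6: CAGCTA vs AGCTAA ✗; k=7: CCAGCTA vs AGCTAAG ✗; k=8: TCCAGCTA vs AGCTAAGG ✗.
Perfect overlaps at k = 1, 5; the largest is 5.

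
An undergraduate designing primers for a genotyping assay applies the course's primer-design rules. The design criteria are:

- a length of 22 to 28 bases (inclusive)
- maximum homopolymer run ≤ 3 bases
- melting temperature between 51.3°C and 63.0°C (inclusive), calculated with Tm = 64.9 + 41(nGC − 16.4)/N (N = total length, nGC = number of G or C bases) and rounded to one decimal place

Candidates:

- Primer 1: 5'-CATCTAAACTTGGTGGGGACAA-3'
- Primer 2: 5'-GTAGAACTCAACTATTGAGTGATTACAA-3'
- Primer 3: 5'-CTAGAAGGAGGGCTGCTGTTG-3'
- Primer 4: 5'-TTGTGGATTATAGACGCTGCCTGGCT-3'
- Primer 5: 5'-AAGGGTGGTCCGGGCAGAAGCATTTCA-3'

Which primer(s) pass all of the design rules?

Primer 1 (22 nt, A=7 T=5 G=6 C=4): length 22 ✓; longest run = 4, exceeds 3 ✗; Tm = 64.9 + 41·(10 − 16.4)/22 = 53.0°C ✓ — fails.
Primer 2 (28 nt, A=11 T=8 G=5 C=4): length 28 ✓; longest run = 2 ✓; Tm = 64.9 + 41·(9 − 16.4)/28 = 54.1°C ✓ — passes.
Primer 3 (21 nt, A=4 T=5 G=9 C=3): length 21, outside 22–28 ✗; longest run = 3 ✓; Tm = 64.9 + 41·(12 − 16.4)/21 = 56.3°C ✓ — fails.
Primer 4 (26 nt, A=4 T=9 G=8 C=5): length 26 ✓; longest run = 2 ✓; Tm = 64.9 + 41·(13 − 16.4)/26 = 59.5°C ✓ — passes.
Primer 5 (27 nt, A=7 T=5 G=10 C=5): length 27 ✓; longest run = 3 ✓; Tm = 64.9 + 41·(15 − 16.4)/27 = 62.8°C ✓ — passes.

Primer 2, Primer 4 and Primer 5.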